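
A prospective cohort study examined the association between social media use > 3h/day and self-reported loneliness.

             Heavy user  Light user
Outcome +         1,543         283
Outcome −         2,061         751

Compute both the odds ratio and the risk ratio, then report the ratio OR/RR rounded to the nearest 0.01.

1.27

Reading the table with exposure as columns: a = 1543 (Heavy user, case), b = 2061 (Heavy user, non-case), c = 283 (Light user, case), d = 751.
OR = (1543·751)/(2061·283) = 1158793/583263 = 1.98674
Risk in exposed = 1543/3604 = 0.42814; risk in unexposed = 283/1034 = 0.27369; RR = 1.56428
OR/RR = 1.98674 / 1.56428 = 1.27007
The outcome is not rare, so the OR lies further from 1 than the RR.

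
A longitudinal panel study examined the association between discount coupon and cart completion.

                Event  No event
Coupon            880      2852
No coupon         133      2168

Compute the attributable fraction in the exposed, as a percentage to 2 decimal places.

75.49

Cells: a = 880, b = 2852, c = 133, d = 2168.
Risk in exposed = 880/3732 = 0.23580; risk in unexposed = 133/2301 = 0.05780.
RR = 0.23580/0.05780 = 4.07949
AR% = (RR − 1)/RR × 100 = (4.07949 − 1)/4.07949 × 100 = 75.4871%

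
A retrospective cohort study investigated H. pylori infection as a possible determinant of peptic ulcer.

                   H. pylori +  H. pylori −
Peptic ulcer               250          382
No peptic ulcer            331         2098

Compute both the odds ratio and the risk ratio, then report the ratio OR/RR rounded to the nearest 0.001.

Reading the table with exposure as columns: a = 250 (H. pylori +, case), b = 331 (H. pylori +, non-case), c = 382 (H. pylori −, case), d = 2098.
OR = (250·2098)/(331·382) = 524500/126442 = 4.14815
Risk in exposed = 250/581 = 0.43029; risk in unexposed = 382/2480 = 0.15403; RR = 2.79352
OR/RR = 4.14815 / 2.79352 = 1.48492
The outcome is not rare, so the OR lies further from 1 than the RR.

1.485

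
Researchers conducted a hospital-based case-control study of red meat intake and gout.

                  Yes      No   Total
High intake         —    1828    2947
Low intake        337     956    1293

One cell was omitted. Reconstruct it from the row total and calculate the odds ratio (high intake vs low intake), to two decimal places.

The missing cell is in the exposed row: 2947 − 1828 = 1119.
So a = 1119, b = 1828, c = 337, d = 956.
OR = (a·d)/(b·c) = (1119 × 956) / (1828 × 337) = 1069764 / 616036 = 1.73653

1.74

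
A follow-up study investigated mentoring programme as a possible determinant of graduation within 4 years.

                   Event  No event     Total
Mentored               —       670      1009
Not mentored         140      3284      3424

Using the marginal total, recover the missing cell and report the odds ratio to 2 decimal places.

11.87

The missing cell is in the exposed row: 1009 − 670 = 339.
So a = 339, b = 670, c = 140, d = 3284.
OR = (a·d)/(b·c) = (339 × 3284) / (670 × 140) = 1113276 / 93800 = 11.86861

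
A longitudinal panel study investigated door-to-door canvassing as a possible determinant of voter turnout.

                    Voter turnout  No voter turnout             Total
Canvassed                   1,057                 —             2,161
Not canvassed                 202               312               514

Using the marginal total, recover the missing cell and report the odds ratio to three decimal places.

1.479

The missing cell is in the exposed row: 2161 − 1057 = 1104.
So a = 1057, b = 1104, c = 202, d = 312.
OR = (a·d)/(b·c) = (1057 × 312) / (1104 × 202) = 329784 / 223008 = 1.47880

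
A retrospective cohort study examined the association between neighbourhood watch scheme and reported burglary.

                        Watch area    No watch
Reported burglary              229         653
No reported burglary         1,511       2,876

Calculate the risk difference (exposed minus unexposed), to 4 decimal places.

Reading the table with exposure as columns: a = 229 (Watch area, case), b = 1511 (Watch area, non-case), c = 653 (No watch, case), d = 2876.
Risk in exposed = 229/1740 = 0.131609; risk in unexposed = 653/3529 = 0.185038.
Risk difference = 0.131609 − 0.185038 = -0.053429

-0.0534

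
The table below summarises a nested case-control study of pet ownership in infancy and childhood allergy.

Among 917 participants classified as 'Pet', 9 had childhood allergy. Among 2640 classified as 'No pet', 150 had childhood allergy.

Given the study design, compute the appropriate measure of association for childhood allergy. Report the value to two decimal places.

0.16

From the description: a = 9, b = 908, c = 150, d = 2490.
This is a nested case-control study: participants were sampled on outcome status, so risks in the source population cannot be estimated directly — relative risk is not valid here. The odds ratio is the appropriate measure.
OR = (a·d)/(b·c) = (9 × 2490) / (908 × 150) = 22410 / 136200 = 0.16454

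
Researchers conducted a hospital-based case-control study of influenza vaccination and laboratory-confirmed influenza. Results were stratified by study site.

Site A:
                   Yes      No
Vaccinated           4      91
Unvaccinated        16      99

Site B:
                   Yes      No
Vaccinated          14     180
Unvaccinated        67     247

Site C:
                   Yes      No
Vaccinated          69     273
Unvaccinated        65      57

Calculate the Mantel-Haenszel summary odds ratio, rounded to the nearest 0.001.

OR_MH = Σ(aᵢdᵢ/nᵢ) / Σ(bᵢcᵢ/nᵢ), where nᵢ is the stratum total.
Stratum 1 (Site A): n = 210; a·d/n = 4·99/210 = 1.8857; b·c/n = 91·16/210 = 6.9333
Stratum 2 (Site B): n = 508; a·d/n = 14·247/508 = 6.8071; b·c/n = 180·67/508 = 23.7402
Stratum 3 (Site C): n = 464; a·d/n = 69·57/464 = 8.4763; b·c/n = 273·65/464 = 38.2435
OR_MH = (1.8857 + 6.8071 + 8.4763) / (6.9333 + 23.7402 + 38.2435) = 17.1691 / 68.9170 = 0.24913

0.249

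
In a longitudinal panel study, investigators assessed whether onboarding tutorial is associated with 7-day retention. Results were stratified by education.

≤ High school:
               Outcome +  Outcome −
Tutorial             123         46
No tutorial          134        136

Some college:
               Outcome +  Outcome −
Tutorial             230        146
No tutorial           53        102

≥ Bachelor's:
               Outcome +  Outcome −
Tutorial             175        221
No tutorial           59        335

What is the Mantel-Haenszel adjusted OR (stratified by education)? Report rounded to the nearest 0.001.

3.469

OR_MH = Σ(aᵢdᵢ/nᵢ) / Σ(bᵢcᵢ/nᵢ), where nᵢ is the stratum total.
Stratum 1 (≤ High school): n = 439; a·d/n = 123·136/439 = 38.1048; b·c/n = 46·134/439 = 14.0410
Stratum 2 (Some college): n = 531; a·d/n = 230·102/531 = 44.1808; b·c/n = 146·53/531 = 14.5725
Stratum 3 (≥ Bachelor's): n = 790; a·d/n = 175·335/790 = 74.2089; b·c/n = 221·59/790 = 16.5051
OR_MH = (38.1048 + 44.1808 + 74.2089) / (14.0410 + 14.5725 + 16.5051) = 156.4944 / 45.1186 = 3.46851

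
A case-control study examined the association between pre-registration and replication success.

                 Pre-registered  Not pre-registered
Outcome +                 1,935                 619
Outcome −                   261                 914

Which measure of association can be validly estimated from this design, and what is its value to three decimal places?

Reading the table with exposure as columns: a = 1935 (Pre-registered, case), b = 261 (Pre-registered, non-case), c = 619 (Not pre-registered, case), d = 914.
This is a case-control study: participants were sampled on outcome status, so risks in the source population cannot be estimated directly — relative risk is not valid here. The odds ratio is the appropriate measure.
OR = (a·d)/(b·c) = (1935 × 914) / (261 × 619) = 1768590 / 161559 = 10.94702

10.947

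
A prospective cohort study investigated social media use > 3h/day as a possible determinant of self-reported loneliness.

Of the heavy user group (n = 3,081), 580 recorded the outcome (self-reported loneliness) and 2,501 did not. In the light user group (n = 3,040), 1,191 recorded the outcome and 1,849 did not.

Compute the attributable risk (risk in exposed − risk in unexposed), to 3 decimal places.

From the description: a = 580, b = 2501, c = 1191, d = 1849.
Risk in exposed = 580/3081 = 0.188251; risk in unexposed = 1191/3040 = 0.391776.
Risk difference = 0.188251 − 0.391776 = -0.203526

-0.204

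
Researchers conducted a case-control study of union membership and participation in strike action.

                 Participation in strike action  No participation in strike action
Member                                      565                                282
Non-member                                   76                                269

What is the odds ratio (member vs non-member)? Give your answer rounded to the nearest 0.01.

7.09

Cells: a = 565, b = 282, c = 76, d = 269.
OR = (a·d)/(b·c) = (565 × 269) / (282 × 76) = 151985 / 21432 = 7.09150
The odds of participation in strike action are about 7.09 times as high in the member group.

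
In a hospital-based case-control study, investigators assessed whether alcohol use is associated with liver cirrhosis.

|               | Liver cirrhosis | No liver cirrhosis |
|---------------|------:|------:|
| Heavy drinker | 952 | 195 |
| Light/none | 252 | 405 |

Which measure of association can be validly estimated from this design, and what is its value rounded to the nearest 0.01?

Cells: a = 952, b = 195, c = 252, d = 405.
This is a hospital-based case-control study: participants were sampled on outcome status, so risks in the source population cannot be estimated directly — relative risk is not valid here. The odds ratio is the appropriate measure.
OR = (a·d)/(b·c) = (952 × 405) / (195 × 252) = 385560 / 49140 = 7.84615

7.85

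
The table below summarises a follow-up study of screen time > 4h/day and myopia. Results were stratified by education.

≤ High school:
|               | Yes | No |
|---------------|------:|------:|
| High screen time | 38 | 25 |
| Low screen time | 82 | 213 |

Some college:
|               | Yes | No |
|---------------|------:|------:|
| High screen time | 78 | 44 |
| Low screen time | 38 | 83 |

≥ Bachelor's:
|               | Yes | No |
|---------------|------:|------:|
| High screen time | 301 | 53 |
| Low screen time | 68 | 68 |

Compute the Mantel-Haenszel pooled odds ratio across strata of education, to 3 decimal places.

OR_MH = Σ(aᵢdᵢ/nᵢ) / Σ(bᵢcᵢ/nᵢ), where nᵢ is the stratum total.
Stratum 1 (≤ High school): n = 358; a·d/n = 38·213/358 = 22.6089; b·c/n = 25·82/358 = 5.7263
Stratum 2 (Some college): n = 243; a·d/n = 78·83/243 = 26.6420; b·c/n = 44·38/243 = 6.8807
Stratum 3 (≥ Bachelor's): n = 490; a·d/n = 301·68/490 = 41.7714; b·c/n = 53·68/490 = 7.3551
OR_MH = (22.6089 + 26.6420 + 41.7714) / (5.7263 + 6.8807 + 7.3551) = 91.0223 / 19.9620 = 4.55978

4.560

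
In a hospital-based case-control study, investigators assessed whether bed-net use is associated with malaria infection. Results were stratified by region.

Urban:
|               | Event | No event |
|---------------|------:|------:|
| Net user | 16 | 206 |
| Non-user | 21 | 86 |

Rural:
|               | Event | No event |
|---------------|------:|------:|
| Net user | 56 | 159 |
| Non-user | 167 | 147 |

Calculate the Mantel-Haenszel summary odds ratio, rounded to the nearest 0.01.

0.31

OR_MH = Σ(aᵢdᵢ/nᵢ) / Σ(bᵢcᵢ/nᵢ), where nᵢ is the stratum total.
Stratum 1 (Urban): n = 329; a·d/n = 16·86/329 = 4.1824; b·c/n = 206·21/329 = 13.1489
Stratum 2 (Rural): n = 529; a·d/n = 56·147/529 = 15.5614; b·c/n = 159·167/529 = 50.1947
OR_MH = (4.1824 + 15.5614) / (13.1489 + 50.1947) = 19.7438 / 63.3436 = 0.31169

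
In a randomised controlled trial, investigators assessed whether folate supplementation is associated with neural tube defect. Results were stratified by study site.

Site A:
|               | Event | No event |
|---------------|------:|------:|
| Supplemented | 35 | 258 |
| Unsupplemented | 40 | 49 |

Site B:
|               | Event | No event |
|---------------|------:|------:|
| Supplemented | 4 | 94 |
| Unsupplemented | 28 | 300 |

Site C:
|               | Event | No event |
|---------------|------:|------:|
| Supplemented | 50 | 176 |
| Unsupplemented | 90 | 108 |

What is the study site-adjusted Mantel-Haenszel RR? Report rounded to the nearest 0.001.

RR_MH = Σ(aᵢ·n₀ᵢ/nᵢ) / Σ(cᵢ·n₁ᵢ/nᵢ), with n₁ᵢ = aᵢ+bᵢ (exposed), n₀ᵢ = cᵢ+dᵢ (unexposed), nᵢ = n₁ᵢ+n₀ᵢ.
Stratum 1 (Site A): n₁ = 293, n₀ = 89, n = 382; a·n₀/n = 35·89/382 = 8.1545; c·n₁/n = 40·293/382 = 30.6806
Stratum 2 (Site B): n₁ = 98, n₀ = 328, n = 426; a·n₀/n = 4·328/426 = 3.0798; c·n₁/n = 28·98/426 = 6.4413
Stratum 3 (Site C): n₁ = 226, n₀ = 198, n = 424; a·n₀/n = 50·198/424 = 23.3491; c·n₁/n = 90·226/424 = 47.9717
RR_MH = (8.1545 + 3.0798 + 23.3491) / (30.6806 + 6.4413 + 47.9717) = 34.5833 / 85.0936 = 0.40641

0.406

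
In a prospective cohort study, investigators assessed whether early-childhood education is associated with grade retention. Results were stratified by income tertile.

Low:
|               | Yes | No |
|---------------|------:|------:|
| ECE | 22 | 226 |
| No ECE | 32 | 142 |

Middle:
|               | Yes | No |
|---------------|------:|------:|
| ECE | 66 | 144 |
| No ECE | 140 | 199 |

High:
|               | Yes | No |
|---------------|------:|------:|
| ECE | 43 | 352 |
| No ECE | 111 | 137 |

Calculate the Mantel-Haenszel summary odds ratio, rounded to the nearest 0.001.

0.353

OR_MH = Σ(aᵢdᵢ/nᵢ) / Σ(bᵢcᵢ/nᵢ), where nᵢ is the stratum total.
Stratum 1 (Low): n = 422; a·d/n = 22·142/422 = 7.4028; b·c/n = 226·32/422 = 17.1374
Stratum 2 (Middle): n = 549; a·d/n = 66·199/549 = 23.9235; b·c/n = 144·140/549 = 36.7213
Stratum 3 (High): n = 643; a·d/n = 43·137/643 = 9.1617; b·c/n = 352·111/643 = 60.7652
OR_MH = (7.4028 + 23.9235 + 9.1617) / (17.1374 + 36.7213 + 60.7652) = 40.4881 / 114.6239 = 0.35323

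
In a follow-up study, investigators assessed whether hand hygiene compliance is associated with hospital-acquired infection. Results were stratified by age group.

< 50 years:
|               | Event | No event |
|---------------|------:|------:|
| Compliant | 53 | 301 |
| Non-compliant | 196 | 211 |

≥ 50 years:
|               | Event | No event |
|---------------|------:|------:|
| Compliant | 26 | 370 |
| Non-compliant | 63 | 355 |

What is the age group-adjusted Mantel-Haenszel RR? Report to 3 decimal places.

0.342

RR_MH = Σ(aᵢ·n₀ᵢ/nᵢ) / Σ(cᵢ·n₁ᵢ/nᵢ), with n₁ᵢ = aᵢ+bᵢ (exposed), n₀ᵢ = cᵢ+dᵢ (unexposed), nᵢ = n₁ᵢ+n₀ᵢ.
Stratum 1 (< 50 years): n₁ = 354, n₀ = 407, n = 761; a·n₀/n = 53·407/761 = 28.3456; c·n₁/n = 196·354/761 = 91.1748
Stratum 2 (≥ 50 years): n₁ = 396, n₀ = 418, n = 814; a·n₀/n = 26·418/814 = 13.3514; c·n₁/n = 63·396/814 = 30.6486
RR_MH = (28.3456 + 13.3514) / (91.1748 + 30.6486) = 41.6969 / 121.8234 = 0.34227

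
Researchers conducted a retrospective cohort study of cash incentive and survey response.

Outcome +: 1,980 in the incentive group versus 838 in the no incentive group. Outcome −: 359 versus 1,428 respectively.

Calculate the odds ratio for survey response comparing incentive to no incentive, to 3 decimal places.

From the description: a = 1980, b = 359, c = 838, d = 1428.
OR = (a·d)/(b·c) = (1980 × 1428) / (359 × 838) = 2827440 / 300842 = 9.39842
The odds of survey response are about 9.40 times as high in the incentive group.

9.398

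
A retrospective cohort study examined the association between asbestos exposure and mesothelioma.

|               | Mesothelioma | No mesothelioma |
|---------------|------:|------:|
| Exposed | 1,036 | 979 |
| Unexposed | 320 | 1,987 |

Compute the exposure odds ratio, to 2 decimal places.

6.57

Cells: a = 1036, b = 979, c = 320, d = 1987.
OR = (a·d)/(b·c) = (1036 × 1987) / (979 × 320) = 2058532 / 313280 = 6.57090
The odds of mesothelioma are about 6.57 times as high in the exposed group.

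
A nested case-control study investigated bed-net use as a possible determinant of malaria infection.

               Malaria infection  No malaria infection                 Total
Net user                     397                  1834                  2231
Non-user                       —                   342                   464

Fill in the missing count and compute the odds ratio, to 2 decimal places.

0.61

The missing cell is in the unexposed row: 464 − 342 = 122.
So a = 397, b = 1834, c = 122, d = 342.
OR = (a·d)/(b·c) = (397 × 342) / (1834 × 122) = 135774 / 223748 = 0.60682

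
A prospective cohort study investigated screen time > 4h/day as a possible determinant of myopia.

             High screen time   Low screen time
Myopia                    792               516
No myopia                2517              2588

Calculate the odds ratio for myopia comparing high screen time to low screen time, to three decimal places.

1.578

Reading the table with exposure as columns: a = 792 (High screen time, case), b = 2517 (High screen time, non-case), c = 516 (Low screen time, case), d = 2588.
OR = (a·d)/(b·c) = (792 × 2588) / (2517 × 516) = 2049696 / 1298772 = 1.57818
The odds of myopia are about 1.58 times as high in the high screen time group.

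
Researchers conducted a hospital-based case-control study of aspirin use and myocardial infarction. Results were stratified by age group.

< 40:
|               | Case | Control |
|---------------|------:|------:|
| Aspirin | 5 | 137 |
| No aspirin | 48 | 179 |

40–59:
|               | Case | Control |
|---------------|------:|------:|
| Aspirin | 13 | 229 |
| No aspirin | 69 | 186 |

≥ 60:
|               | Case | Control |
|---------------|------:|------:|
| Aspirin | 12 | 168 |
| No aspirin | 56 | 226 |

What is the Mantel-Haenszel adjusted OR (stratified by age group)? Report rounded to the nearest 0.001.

0.188

OR_MH = Σ(aᵢdᵢ/nᵢ) / Σ(bᵢcᵢ/nᵢ), where nᵢ is the stratum total.
Stratum 1 (< 40): n = 369; a·d/n = 5·179/369 = 2.4255; b·c/n = 137·48/369 = 17.8211
Stratum 2 (40–59): n = 497; a·d/n = 13·186/497 = 4.8652; b·c/n = 229·69/497 = 31.7928
Stratum 3 (≥ 60): n = 462; a·d/n = 12·226/462 = 5.8701; b·c/n = 168·56/462 = 20.3636
OR_MH = (2.4255 + 4.8652 + 5.8701) / (17.8211 + 31.7928 + 20.3636) = 13.1608 / 69.9775 = 0.18807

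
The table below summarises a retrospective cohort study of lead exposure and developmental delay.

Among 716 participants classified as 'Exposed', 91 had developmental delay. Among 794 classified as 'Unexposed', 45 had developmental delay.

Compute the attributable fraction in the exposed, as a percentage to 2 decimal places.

55.41

From the description: a = 91, b = 625, c = 45, d = 749.
Risk in exposed = 91/716 = 0.12709; risk in unexposed = 45/794 = 0.05668.
RR = 0.12709/0.05668 = 2.24252
AR% = (RR − 1)/RR × 100 = (2.24252 − 1)/2.24252 × 100 = 55.4073%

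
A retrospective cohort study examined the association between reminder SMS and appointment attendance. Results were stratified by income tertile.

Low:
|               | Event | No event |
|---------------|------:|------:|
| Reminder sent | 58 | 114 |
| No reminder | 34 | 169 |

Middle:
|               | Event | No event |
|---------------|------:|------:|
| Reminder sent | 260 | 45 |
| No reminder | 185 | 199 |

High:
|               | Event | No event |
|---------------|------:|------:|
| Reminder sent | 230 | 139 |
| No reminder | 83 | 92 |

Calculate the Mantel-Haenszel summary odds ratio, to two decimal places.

3.21

OR_MH = Σ(aᵢdᵢ/nᵢ) / Σ(bᵢcᵢ/nᵢ), where nᵢ is the stratum total.
Stratum 1 (Low): n = 375; a·d/n = 58·169/375 = 26.1387; b·c/n = 114·34/375 = 10.3360
Stratum 2 (Middle): n = 689; a·d/n = 260·199/689 = 75.0943; b·c/n = 45·185/689 = 12.0827
Stratum 3 (High): n = 544; a·d/n = 230·92/544 = 38.8971; b·c/n = 139·83/544 = 21.2077
OR_MH = (26.1387 + 75.0943 + 38.8971) / (10.3360 + 12.0827 + 21.2077) = 140.1301 / 43.6264 = 3.21204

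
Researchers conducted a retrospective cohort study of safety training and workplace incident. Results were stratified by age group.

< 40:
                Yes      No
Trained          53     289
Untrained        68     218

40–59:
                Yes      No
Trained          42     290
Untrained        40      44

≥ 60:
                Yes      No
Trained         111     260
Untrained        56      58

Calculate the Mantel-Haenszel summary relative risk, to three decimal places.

RR_MH = Σ(aᵢ·n₀ᵢ/nᵢ) / Σ(cᵢ·n₁ᵢ/nᵢ), with n₁ᵢ = aᵢ+bᵢ (exposed), n₀ᵢ = cᵢ+dᵢ (unexposed), nᵢ = n₁ᵢ+n₀ᵢ.
Stratum 1 (< 40): n₁ = 342, n₀ = 286, n = 628; a·n₀/n = 53·286/628 = 24.1369; c·n₁/n = 68·342/628 = 37.0318
Stratum 2 (40–59): n₁ = 332, n₀ = 84, n = 416; a·n₀/n = 42·84/416 = 8.4808; c·n₁/n = 40·332/416 = 31.9231
Stratum 3 (≥ 60): n₁ = 371, n₀ = 114, n = 485; a·n₀/n = 111·114/485 = 26.0907; c·n₁/n = 56·371/485 = 42.8371
RR_MH = (24.1369 + 8.4808 + 26.0907) / (37.0318 + 31.9231 + 42.8371) = 58.7084 / 111.7920 = 0.52516

0.525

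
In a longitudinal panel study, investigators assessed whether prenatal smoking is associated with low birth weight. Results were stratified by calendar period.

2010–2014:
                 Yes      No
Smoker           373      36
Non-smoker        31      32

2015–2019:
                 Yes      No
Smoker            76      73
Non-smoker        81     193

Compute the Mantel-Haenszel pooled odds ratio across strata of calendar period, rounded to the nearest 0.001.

OR_MH = Σ(aᵢdᵢ/nᵢ) / Σ(bᵢcᵢ/nᵢ), where nᵢ is the stratum total.
Stratum 1 (2010–2014): n = 472; a·d/n = 373·32/472 = 25.2881; b·c/n = 36·31/472 = 2.3644
Stratum 2 (2015–2019): n = 423; a·d/n = 76·193/423 = 34.6761; b·c/n = 73·81/423 = 13.9787
OR_MH = (25.2881 + 34.6761) / (2.3644 + 13.9787) = 59.9643 / 16.3431 = 3.66908

3.669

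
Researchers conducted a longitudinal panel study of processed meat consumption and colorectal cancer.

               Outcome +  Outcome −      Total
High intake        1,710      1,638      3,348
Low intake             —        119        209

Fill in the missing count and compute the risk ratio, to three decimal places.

The missing cell is in the unexposed row: 209 − 119 = 90.
So a = 1710, b = 1638, c = 90, d = 119.
RR = [a/(a+b)] / [c/(c+d)] = (1710/3348) / (90/209) = 0.51075/0.43062 = 1.18608

1.186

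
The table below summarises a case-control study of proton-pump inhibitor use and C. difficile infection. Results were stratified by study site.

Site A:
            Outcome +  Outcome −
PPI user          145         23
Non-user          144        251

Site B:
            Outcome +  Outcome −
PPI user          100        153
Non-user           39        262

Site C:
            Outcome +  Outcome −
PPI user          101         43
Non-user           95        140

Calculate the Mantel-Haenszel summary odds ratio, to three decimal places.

OR_MH = Σ(aᵢdᵢ/nᵢ) / Σ(bᵢcᵢ/nᵢ), where nᵢ is the stratum total.
Stratum 1 (Site A): n = 563; a·d/n = 145·251/563 = 64.6448; b·c/n = 23·144/563 = 5.8828
Stratum 2 (Site B): n = 554; a·d/n = 100·262/554 = 47.2924; b·c/n = 153·39/554 = 10.7708
Stratum 3 (Site C): n = 379; a·d/n = 101·140/379 = 37.3087; b·c/n = 43·95/379 = 10.7784
OR_MH = (64.6448 + 47.2924 + 37.3087) / (5.8828 + 10.7708 + 10.7784) = 149.2459 / 27.4319 = 5.44060

5.441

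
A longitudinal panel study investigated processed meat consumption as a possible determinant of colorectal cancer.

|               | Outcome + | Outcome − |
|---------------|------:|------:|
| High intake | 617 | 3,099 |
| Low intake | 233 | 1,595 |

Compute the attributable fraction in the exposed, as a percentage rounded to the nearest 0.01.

23.23

Cells: a = 617, b = 3099, c = 233, d = 1595.
Risk in exposed = 617/3716 = 0.16604; risk in unexposed = 233/1828 = 0.12746.
RR = 0.16604/0.12746 = 1.30266
AR% = (RR − 1)/RR × 100 = (1.30266 − 1)/1.30266 × 100 = 23.2338%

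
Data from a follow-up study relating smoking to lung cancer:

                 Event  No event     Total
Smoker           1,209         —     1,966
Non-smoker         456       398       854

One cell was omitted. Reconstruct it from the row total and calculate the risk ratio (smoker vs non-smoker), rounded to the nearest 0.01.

The missing cell is in the exposed row: 1966 − 1209 = 757.
So a = 1209, b = 757, c = 456, d = 398.
RR = [a/(a+b)] / [c/(c+d)] = (1209/1966) / (456/854) = 0.61495/0.53396 = 1.15169

1.15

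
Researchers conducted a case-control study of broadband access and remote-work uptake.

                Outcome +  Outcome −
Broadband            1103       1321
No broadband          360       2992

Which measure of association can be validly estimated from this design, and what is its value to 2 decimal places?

6.94

Cells: a = 1103, b = 1321, c = 360, d = 2992.
This is a case-control study: participants were sampled on outcome status, so risks in the source population cannot be estimated directly — relative risk is not valid here. The odds ratio is the appropriate measure.
OR = (a·d)/(b·c) = (1103 × 2992) / (1321 × 360) = 3300176 / 475560 = 6.93956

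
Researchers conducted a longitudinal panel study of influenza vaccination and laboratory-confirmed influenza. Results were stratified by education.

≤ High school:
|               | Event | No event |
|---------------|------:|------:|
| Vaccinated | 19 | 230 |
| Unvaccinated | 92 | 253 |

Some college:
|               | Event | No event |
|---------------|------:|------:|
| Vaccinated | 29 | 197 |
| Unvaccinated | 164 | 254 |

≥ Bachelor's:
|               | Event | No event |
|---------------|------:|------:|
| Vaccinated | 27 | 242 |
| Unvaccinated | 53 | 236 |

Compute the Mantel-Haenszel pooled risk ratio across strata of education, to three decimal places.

0.360

RR_MH = Σ(aᵢ·n₀ᵢ/nᵢ) / Σ(cᵢ·n₁ᵢ/nᵢ), with n₁ᵢ = aᵢ+bᵢ (exposed), n₀ᵢ = cᵢ+dᵢ (unexposed), nᵢ = n₁ᵢ+n₀ᵢ.
Stratum 1 (≤ High school): n₁ = 249, n₀ = 345, n = 594; a·n₀/n = 19·345/594 = 11.0354; c·n₁/n = 92·249/594 = 38.5657
Stratum 2 (Some college): n₁ = 226, n₀ = 418, n = 644; a·n₀/n = 29·418/644 = 18.8230; c·n₁/n = 164·226/644 = 57.5528
Stratum 3 (≥ Bachelor's): n₁ = 269, n₀ = 289, n = 558; a·n₀/n = 27·289/558 = 13.9839; c·n₁/n = 53·269/558 = 25.5502
RR_MH = (11.0354 + 18.8230 + 13.9839) / (38.5657 + 57.5528 + 25.5502) = 43.8422 / 121.6686 = 0.36034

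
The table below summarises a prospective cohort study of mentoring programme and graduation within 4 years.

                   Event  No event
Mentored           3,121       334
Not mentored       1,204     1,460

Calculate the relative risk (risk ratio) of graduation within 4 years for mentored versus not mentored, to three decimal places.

1.999

Cells: a = 3121, b = 334, c = 1204, d = 1460.
Risk in exposed = 3121/3455 = 0.90333; risk in unexposed = 1204/2664 = 0.45195.
RR = 0.90333 / 0.45195 = 1.99873
The risk among the exposed is 2.00 times that among the unexposed.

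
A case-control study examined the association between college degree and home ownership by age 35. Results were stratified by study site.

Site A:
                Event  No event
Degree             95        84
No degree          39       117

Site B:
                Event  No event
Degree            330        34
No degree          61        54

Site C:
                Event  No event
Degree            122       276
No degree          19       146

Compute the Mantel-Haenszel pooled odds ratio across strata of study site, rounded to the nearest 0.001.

4.355

OR_MH = Σ(aᵢdᵢ/nᵢ) / Σ(bᵢcᵢ/nᵢ), where nᵢ is the stratum total.
Stratum 1 (Site A): n = 335; a·d/n = 95·117/335 = 33.1791; b·c/n = 84·39/335 = 9.7791
Stratum 2 (Site B): n = 479; a·d/n = 330·54/479 = 37.2025; b·c/n = 34·61/479 = 4.3299
Stratum 3 (Site C): n = 563; a·d/n = 122·146/563 = 31.6377; b·c/n = 276·19/563 = 9.3144
OR_MH = (33.1791 + 37.2025 + 31.6377) / (9.7791 + 4.3299 + 9.3144) = 102.0193 / 23.4233 = 4.35545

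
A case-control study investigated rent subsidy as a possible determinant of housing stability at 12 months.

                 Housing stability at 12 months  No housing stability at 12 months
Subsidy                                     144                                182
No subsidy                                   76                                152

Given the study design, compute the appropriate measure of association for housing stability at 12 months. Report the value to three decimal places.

Cells: a = 144, b = 182, c = 76, d = 152.
This is a case-control study: participants were sampled on outcome status, so risks in the source population cannot be estimated directly — relative risk is not valid here. The odds ratio is the appropriate measure.
OR = (a·d)/(b·c) = (144 × 152) / (182 × 76) = 21888 / 13832 = 1.58242

1.582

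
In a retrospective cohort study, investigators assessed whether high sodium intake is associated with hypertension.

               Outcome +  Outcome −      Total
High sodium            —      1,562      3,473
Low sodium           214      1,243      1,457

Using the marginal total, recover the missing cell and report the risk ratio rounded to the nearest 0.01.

3.75

The missing cell is in the exposed row: 3473 − 1562 = 1911.
So a = 1911, b = 1562, c = 214, d = 1243.
RR = [a/(a+b)] / [c/(c+d)] = (1911/3473) / (214/1457) = 0.55024/0.14688 = 3.74629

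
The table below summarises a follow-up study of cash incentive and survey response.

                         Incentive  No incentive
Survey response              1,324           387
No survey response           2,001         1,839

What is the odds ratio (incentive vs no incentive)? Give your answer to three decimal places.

3.144

Reading the table with exposure as columns: a = 1324 (Incentive, case), b = 2001 (Incentive, non-case), c = 387 (No incentive, case), d = 1839.
OR = (a·d)/(b·c) = (1324 × 1839) / (2001 × 387) = 2434836 / 774387 = 3.14421
The odds of survey response are about 3.14 times as high in the incentive group.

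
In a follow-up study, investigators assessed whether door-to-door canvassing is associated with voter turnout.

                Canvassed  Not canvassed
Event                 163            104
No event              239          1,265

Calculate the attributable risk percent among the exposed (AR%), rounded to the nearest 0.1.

81.3

Reading the table with exposure as columns: a = 163 (Canvassed, case), b = 239 (Canvassed, non-case), c = 104 (Not canvassed, case), d = 1265.
Risk in exposed = 163/402 = 0.40547; risk in unexposed = 104/1369 = 0.07597.
RR = 0.40547/0.07597 = 5.33742
AR% = (RR − 1)/RR × 100 = (5.33742 − 1)/5.33742 × 100 = 81.2644%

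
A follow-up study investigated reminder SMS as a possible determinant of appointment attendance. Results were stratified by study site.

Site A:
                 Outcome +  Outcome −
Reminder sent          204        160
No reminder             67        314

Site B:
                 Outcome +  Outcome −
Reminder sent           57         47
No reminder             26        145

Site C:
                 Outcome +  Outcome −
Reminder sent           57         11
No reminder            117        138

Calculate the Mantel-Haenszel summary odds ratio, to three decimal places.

6.153

OR_MH = Σ(aᵢdᵢ/nᵢ) / Σ(bᵢcᵢ/nᵢ), where nᵢ is the stratum total.
Stratum 1 (Site A): n = 745; a·d/n = 204·314/745 = 85.9812; b·c/n = 160·67/745 = 14.3893
Stratum 2 (Site B): n = 275; a·d/n = 57·145/275 = 30.0545; b·c/n = 47·26/275 = 4.4436
Stratum 3 (Site C): n = 323; a·d/n = 57·138/323 = 24.3529; b·c/n = 11·117/323 = 3.9845
OR_MH = (85.9812 + 30.0545 + 24.3529) / (14.3893 + 4.4436 + 3.9845) = 140.3887 / 22.8174 = 6.15270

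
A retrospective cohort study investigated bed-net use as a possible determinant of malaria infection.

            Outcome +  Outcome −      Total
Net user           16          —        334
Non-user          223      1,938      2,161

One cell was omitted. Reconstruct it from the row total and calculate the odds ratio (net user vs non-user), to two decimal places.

The missing cell is in the exposed row: 334 − 16 = 318.
So a = 16, b = 318, c = 223, d = 1938.
OR = (a·d)/(b·c) = (16 × 1938) / (318 × 223) = 31008 / 70914 = 0.43726

0.44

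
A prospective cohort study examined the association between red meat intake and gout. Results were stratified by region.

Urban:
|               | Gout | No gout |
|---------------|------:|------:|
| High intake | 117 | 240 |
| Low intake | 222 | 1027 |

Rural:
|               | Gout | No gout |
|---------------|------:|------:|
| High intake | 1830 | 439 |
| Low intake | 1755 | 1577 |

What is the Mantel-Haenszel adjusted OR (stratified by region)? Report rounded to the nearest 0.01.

3.46

OR_MH = Σ(aᵢdᵢ/nᵢ) / Σ(bᵢcᵢ/nᵢ), where nᵢ is the stratum total.
Stratum 1 (Urban): n = 1606; a·d/n = 117·1027/1606 = 74.8188; b·c/n = 240·222/1606 = 33.1756
Stratum 2 (Rural): n = 5601; a·d/n = 1830·1577/5601 = 515.2491; b·c/n = 439·1755/5601 = 137.5549
OR_MH = (74.8188 + 515.2491) / (33.1756 + 137.5549) = 590.0679 / 170.7305 = 3.45614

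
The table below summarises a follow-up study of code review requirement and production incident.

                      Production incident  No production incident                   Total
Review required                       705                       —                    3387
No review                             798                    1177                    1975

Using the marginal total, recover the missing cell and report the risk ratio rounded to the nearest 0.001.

0.515

The missing cell is in the exposed row: 3387 − 705 = 2682.
So a = 705, b = 2682, c = 798, d = 1177.
RR = [a/(a+b)] / [c/(c+d)] = (705/3387) / (798/1975) = 0.20815/0.40405 = 0.51516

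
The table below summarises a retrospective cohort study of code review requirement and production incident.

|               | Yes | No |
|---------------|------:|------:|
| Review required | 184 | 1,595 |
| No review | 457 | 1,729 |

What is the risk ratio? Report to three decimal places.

0.495

Cells: a = 184, b = 1595, c = 457, d = 1729.
Risk in exposed = 184/1779 = 0.10343; risk in unexposed = 457/2186 = 0.20906.
RR = 0.10343 / 0.20906 = 0.49474
The risk is 51% lower among the exposed than among the unexposed.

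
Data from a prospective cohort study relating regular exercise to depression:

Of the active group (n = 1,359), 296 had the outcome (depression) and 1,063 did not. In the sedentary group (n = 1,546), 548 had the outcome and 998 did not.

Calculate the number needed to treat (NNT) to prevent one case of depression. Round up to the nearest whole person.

8

Risk in treated group = 296/1359 = 0.21781; risk in control = 548/1546 = 0.35446.
Absolute risk reduction = 0.35446 − 0.21781 = 0.13666
NNT = 1 / ARR = 1 / 0.13666 = 7.318 → round up → 8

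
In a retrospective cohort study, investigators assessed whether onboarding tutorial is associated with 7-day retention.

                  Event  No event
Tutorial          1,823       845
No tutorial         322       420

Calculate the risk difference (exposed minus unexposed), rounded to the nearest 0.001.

0.249

Cells: a = 1823, b = 845, c = 322, d = 420.
Risk in exposed = 1823/2668 = 0.683283; risk in unexposed = 322/742 = 0.433962.
Risk difference = 0.683283 − 0.433962 = 0.249321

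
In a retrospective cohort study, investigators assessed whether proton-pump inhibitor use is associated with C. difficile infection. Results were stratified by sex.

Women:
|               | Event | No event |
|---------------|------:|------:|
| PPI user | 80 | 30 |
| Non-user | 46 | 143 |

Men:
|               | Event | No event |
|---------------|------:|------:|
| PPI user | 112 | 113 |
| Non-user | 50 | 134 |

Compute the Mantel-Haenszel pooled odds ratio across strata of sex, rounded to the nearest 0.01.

OR_MH = Σ(aᵢdᵢ/nᵢ) / Σ(bᵢcᵢ/nᵢ), where nᵢ is the stratum total.
Stratum 1 (Women): n = 299; a·d/n = 80·143/299 = 38.2609; b·c/n = 30·46/299 = 4.6154
Stratum 2 (Men): n = 409; a·d/n = 112·134/409 = 36.6944; b·c/n = 113·50/409 = 13.8142
OR_MH = (38.2609 + 36.6944) / (4.6154 + 13.8142) = 74.9552 / 18.4296 = 4.06712

4.07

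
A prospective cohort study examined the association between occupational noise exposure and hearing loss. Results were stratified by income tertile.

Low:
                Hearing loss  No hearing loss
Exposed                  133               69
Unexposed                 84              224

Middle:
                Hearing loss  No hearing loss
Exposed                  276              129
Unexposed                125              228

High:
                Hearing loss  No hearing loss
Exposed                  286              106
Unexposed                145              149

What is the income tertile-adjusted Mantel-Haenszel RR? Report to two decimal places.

1.81

RR_MH = Σ(aᵢ·n₀ᵢ/nᵢ) / Σ(cᵢ·n₁ᵢ/nᵢ), with n₁ᵢ = aᵢ+bᵢ (exposed), n₀ᵢ = cᵢ+dᵢ (unexposed), nᵢ = n₁ᵢ+n₀ᵢ.
Stratum 1 (Low): n₁ = 202, n₀ = 308, n = 510; a·n₀/n = 133·308/510 = 80.3216; c·n₁/n = 84·202/510 = 33.2706
Stratum 2 (Middle): n₁ = 405, n₀ = 353, n = 758; a·n₀/n = 276·353/758 = 128.5330; c·n₁/n = 125·405/758 = 66.7876
Stratum 3 (High): n₁ = 392, n₀ = 294, n = 686; a·n₀/n = 286·294/686 = 122.5714; c·n₁/n = 145·392/686 = 82.8571
RR_MH = (80.3216 + 128.5330 + 122.5714) / (33.2706 + 66.7876 + 82.8571) = 331.4260 / 182.9153 = 1.81191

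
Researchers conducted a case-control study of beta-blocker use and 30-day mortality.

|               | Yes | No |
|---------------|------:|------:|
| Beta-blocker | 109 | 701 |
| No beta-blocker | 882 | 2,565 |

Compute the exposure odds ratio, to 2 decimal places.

0.45

Cells: a = 109, b = 701, c = 882, d = 2565.
OR = (a·d)/(b·c) = (109 × 2565) / (701 × 882) = 279585 / 618282 = 0.45220
Exposure is associated with lower odds of 30-day mortality (OR = 0.45 < 1).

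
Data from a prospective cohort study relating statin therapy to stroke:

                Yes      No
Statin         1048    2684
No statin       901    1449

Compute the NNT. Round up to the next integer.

10

Risk in treated group = 1048/3732 = 0.28081; risk in control = 901/2350 = 0.38340.
Absolute risk reduction = 0.38340 − 0.28081 = 0.10259
NNT = 1 / ARR = 1 / 0.10259 = 9.748 → round up → 10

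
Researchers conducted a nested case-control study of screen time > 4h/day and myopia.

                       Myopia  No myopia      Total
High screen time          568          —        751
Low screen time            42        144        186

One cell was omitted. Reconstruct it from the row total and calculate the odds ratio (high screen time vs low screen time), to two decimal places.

10.64

The missing cell is in the exposed row: 751 − 568 = 183.
So a = 568, b = 183, c = 42, d = 144.
OR = (a·d)/(b·c) = (568 × 144) / (183 × 42) = 81792 / 7686 = 10.64169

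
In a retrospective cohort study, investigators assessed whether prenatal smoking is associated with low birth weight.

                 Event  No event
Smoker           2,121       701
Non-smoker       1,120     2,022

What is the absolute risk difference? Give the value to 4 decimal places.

Cells: a = 2121, b = 701, c = 1120, d = 2022.
Risk in exposed = 2121/2822 = 0.751595; risk in unexposed = 1120/3142 = 0.356461.
Risk difference = 0.751595 − 0.356461 = 0.395134

0.3951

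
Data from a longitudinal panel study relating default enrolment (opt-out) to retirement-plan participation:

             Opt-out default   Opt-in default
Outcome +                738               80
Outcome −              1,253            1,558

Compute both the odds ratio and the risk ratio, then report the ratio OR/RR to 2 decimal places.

1.51

Reading the table with exposure as columns: a = 738 (Opt-out default, case), b = 1253 (Opt-out default, non-case), c = 80 (Opt-in default, case), d = 1558.
OR = (738·1558)/(1253·80) = 1149804/100240 = 11.47051
Risk in exposed = 738/1991 = 0.37067; risk in unexposed = 80/1638 = 0.04884; RR = 7.58943
OR/RR = 11.47051 / 7.58943 = 1.51138
The outcome is not rare, so the OR lies further from 1 than the RR.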